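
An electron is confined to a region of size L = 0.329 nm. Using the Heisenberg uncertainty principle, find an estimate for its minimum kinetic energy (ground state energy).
87.998 meV

Using the uncertainty principle to estimate ground state energy:

1. The position uncertainty is approximately the confinement size:
   Δx ≈ L = 3.290e-10 m

2. From ΔxΔp ≥ ℏ/2, the minimum momentum uncertainty is:
   Δp ≈ ℏ/(2L) = 1.603e-25 kg·m/s

3. The kinetic energy is approximately:
   KE ≈ (Δp)²/(2m) = (1.603e-25)²/(2 × 9.109e-31 kg)
   KE ≈ 1.410e-20 J = 87.998 meV

This is an order-of-magnitude estimate of the ground state energy.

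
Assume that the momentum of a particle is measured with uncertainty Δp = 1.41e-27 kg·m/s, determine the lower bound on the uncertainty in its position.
37.396 nm

Using the Heisenberg uncertainty principle:
ΔxΔp ≥ ℏ/2

The minimum uncertainty in position is:
Δx_min = ℏ/(2Δp)
Δx_min = (1.055e-34 J·s) / (2 × 1.410e-27 kg·m/s)
Δx_min = 3.740e-08 m = 37.396 nm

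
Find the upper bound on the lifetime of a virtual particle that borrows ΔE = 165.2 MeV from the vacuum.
1.992 ys

Using the energy-time uncertainty principle:
ΔEΔt ≥ ℏ/2

For a virtual particle borrowing energy ΔE, the maximum lifetime is:
Δt_max = ℏ/(2ΔE)

Converting energy:
ΔE = 165.2 MeV = 2.647e-11 J

Δt_max = (1.055e-34 J·s) / (2 × 2.647e-11 J)
Δt_max = 1.992e-24 s = 1.992 ys

Virtual particles with higher borrowed energy exist for shorter times.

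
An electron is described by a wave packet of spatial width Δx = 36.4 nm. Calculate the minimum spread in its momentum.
1.449 × 10^-27 kg·m/s

For a wave packet, the spatial width Δx and momentum spread Δp are related by the uncertainty principle:
ΔxΔp ≥ ℏ/2

The minimum momentum spread is:
Δp_min = ℏ/(2Δx)
Δp_min = (1.055e-34 J·s) / (2 × 3.640e-08 m)
Δp_min = 1.449e-27 kg·m/s

A wave packet cannot have both a well-defined position and well-defined momentum.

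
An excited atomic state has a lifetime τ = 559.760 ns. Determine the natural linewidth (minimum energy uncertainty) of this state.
587.941 peV

Using the energy-time uncertainty principle:
ΔEΔt ≥ ℏ/2

The lifetime τ represents the time uncertainty Δt.
The natural linewidth (minimum energy uncertainty) is:

ΔE = ℏ/(2τ)
ΔE = (1.055e-34 J·s) / (2 × 5.598e-07 s)
ΔE = 9.420e-29 J = 587.941 peV

This natural linewidth limits the precision of spectroscopic measurements.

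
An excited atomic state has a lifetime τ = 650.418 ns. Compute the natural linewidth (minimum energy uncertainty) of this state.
505.991 peV

Using the energy-time uncertainty principle:
ΔEΔt ≥ ℏ/2

The lifetime τ represents the time uncertainty Δt.
The natural linewidth (minimum energy uncertainty) is:

ΔE = ℏ/(2τ)
ΔE = (1.055e-34 J·s) / (2 × 6.504e-07 s)
ΔE = 8.107e-29 J = 505.991 peV

This natural linewidth limits the precision of spectroscopic measurements.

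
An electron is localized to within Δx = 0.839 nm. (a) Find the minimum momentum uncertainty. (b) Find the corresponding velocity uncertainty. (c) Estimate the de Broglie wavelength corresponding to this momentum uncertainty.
(a) Δp_min = 6.285 × 10^-26 kg·m/s
(b) Δv_min = 68.991 km/s
(c) λ_dB = 10.543 nm

Step-by-step:

(a) From the uncertainty principle:
Δp_min = ℏ/(2Δx) = (1.055e-34 J·s)/(2 × 8.390e-10 m) = 6.285e-26 kg·m/s

(b) The velocity uncertainty:
Δv = Δp/m = (6.285e-26 kg·m/s)/(9.109e-31 kg) = 6.899e+04 m/s = 68.991 km/s

(c) The de Broglie wavelength for this momentum:
λ = h/p = (6.626e-34 J·s)/(6.285e-26 kg·m/s) = 1.054e-08 m = 10.543 nm

Note: The de Broglie wavelength is comparable to the localization size, as expected from wave-particle duality.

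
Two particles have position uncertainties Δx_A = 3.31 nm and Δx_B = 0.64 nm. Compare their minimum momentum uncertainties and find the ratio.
Particle B has the larger minimum momentum uncertainty, by a factor of 5.17.

For each particle, the minimum momentum uncertainty is Δp_min = ℏ/(2Δx):

Particle A: Δp_A = ℏ/(2×3.310e-09 m) = 1.593e-26 kg·m/s
Particle B: Δp_B = ℏ/(2×6.400e-10 m) = 8.239e-26 kg·m/s

Ratio: Δp_B/Δp_A = 5.17

Since Δp_min ∝ 1/Δx, the particle with smaller position uncertainty (B) has larger momentum uncertainty.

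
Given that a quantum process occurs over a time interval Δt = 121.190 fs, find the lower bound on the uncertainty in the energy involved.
2.716 meV

Using the energy-time uncertainty principle:
ΔEΔt ≥ ℏ/2

The minimum uncertainty in energy is:
ΔE_min = ℏ/(2Δt)
ΔE_min = (1.055e-34 J·s) / (2 × 1.212e-13 s)
ΔE_min = 4.351e-22 J = 2.716 meV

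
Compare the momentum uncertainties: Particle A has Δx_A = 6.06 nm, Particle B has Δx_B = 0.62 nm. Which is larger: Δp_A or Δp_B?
Particle B has the larger minimum momentum uncertainty, by a factor of 9.77.

For each particle, the minimum momentum uncertainty is Δp_min = ℏ/(2Δx):

Particle A: Δp_A = ℏ/(2×6.060e-09 m) = 8.701e-27 kg·m/s
Particle B: Δp_B = ℏ/(2×6.200e-10 m) = 8.505e-26 kg·m/s

Ratio: Δp_B/Δp_A = 9.77

Since Δp_min ∝ 1/Δx, the particle with smaller position uncertainty (B) has larger momentum uncertainty.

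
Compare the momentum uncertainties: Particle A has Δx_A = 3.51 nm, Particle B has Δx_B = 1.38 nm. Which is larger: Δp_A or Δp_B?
Particle B has the larger minimum momentum uncertainty, by a factor of 2.54.

For each particle, the minimum momentum uncertainty is Δp_min = ℏ/(2Δx):

Particle A: Δp_A = ℏ/(2×3.510e-09 m) = 1.502e-26 kg·m/s
Particle B: Δp_B = ℏ/(2×1.380e-09 m) = 3.821e-26 kg·m/s

Ratio: Δp_B/Δp_A = 2.54

Since Δp_min ∝ 1/Δx, the particle with smaller position uncertainty (B) has larger momentum uncertainty.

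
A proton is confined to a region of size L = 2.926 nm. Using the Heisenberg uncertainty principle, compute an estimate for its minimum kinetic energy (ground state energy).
605.906 neV

Using the uncertainty principle to estimate ground state energy:

1. The position uncertainty is approximately the confinement size:
   Δx ≈ L = 2.926e-09 m

2. From ΔxΔp ≥ ℏ/2, the minimum momentum uncertainty is:
   Δp ≈ ℏ/(2L) = 1.802e-26 kg·m/s

3. The kinetic energy is approximately:
   KE ≈ (Δp)²/(2m) = (1.802e-26)²/(2 × 1.673e-27 kg)
   KE ≈ 9.708e-26 J = 605.906 neV

This is an order-of-magnitude estimate of the ground state energy.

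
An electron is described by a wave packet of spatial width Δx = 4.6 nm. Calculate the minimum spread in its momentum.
1.146 × 10^-26 kg·m/s

For a wave packet, the spatial width Δx and momentum spread Δp are related by the uncertainty principle:
ΔxΔp ≥ ℏ/2

The minimum momentum spread is:
Δp_min = ℏ/(2Δx)
Δp_min = (1.055e-34 J·s) / (2 × 4.600e-09 m)
Δp_min = 1.146e-26 kg·m/s

A wave packet cannot have both a well-defined position and well-defined momentum.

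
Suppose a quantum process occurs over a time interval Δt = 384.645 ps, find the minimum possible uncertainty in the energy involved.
855.610 neV

Using the energy-time uncertainty principle:
ΔEΔt ≥ ℏ/2

The minimum uncertainty in energy is:
ΔE_min = ℏ/(2Δt)
ΔE_min = (1.055e-34 J·s) / (2 × 3.846e-10 s)
ΔE_min = 1.371e-25 J = 855.610 neV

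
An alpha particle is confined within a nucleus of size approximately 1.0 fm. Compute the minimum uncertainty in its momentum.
5.273 × 10^-20 kg·m/s

Using the Heisenberg uncertainty principle:
ΔxΔp ≥ ℏ/2

With Δx ≈ L = 1.000e-15 m (the confinement size):
Δp_min = ℏ/(2Δx)
Δp_min = (1.055e-34 J·s) / (2 × 1.000e-15 m)
Δp_min = 5.273e-20 kg·m/s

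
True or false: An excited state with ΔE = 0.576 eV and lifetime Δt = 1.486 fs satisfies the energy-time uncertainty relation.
Yes, it satisfies the uncertainty relation.

Calculate the product ΔEΔt:
ΔE = 0.576 eV = 9.229e-20 J
ΔEΔt = (9.229e-20 J) × (1.486e-15 s)
ΔEΔt = 1.371e-34 J·s

Compare to the minimum allowed value ℏ/2:
ℏ/2 = 5.273e-35 J·s

Since ΔEΔt = 1.371e-34 J·s ≥ 5.273e-35 J·s = ℏ/2,
this satisfies the uncertainty relation.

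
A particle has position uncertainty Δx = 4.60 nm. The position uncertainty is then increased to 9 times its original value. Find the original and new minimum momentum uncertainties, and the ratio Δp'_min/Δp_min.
Original Δp_min = 1.146 × 10^-26 kg·m/s; new Δp'_min = 1.274 × 10^-27 kg·m/s; ratio Δp'_min/Δp_min = 1/9.

From the uncertainty principle ΔxΔp ≥ ℏ/2, the minimum momentum uncertainty is Δp_min = ℏ/(2Δx).

Original (Δx = 4.60 nm = 4.600e-09 m):
Δp_min = (1.055e-34 J·s)/(2 × 4.600e-09 m) = 1.146e-26 kg·m/s

When Δx → 9Δx:
Δp'_min = ℏ/(2 × 9Δx) = (1/9) × ℏ/(2Δx) = (1/9) × Δp_min
Δp'_min = 1/9 × 1.146e-26 kg·m/s = 1.274e-27 kg·m/s

Since Δp_min ∝ 1/Δx, when Δx is increased to 9 times its original value, Δp_min decreases to 1/9 of its original value.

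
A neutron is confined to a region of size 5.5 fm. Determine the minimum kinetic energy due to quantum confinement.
171.250 keV

Using the uncertainty principle:

1. Position uncertainty: Δx ≈ 5.500e-15 m
2. Minimum momentum uncertainty: Δp = ℏ/(2Δx) = 9.587e-21 kg·m/s
3. Minimum kinetic energy:
   KE = (Δp)²/(2m) = (9.587e-21)²/(2 × 1.675e-27 kg)
   KE = 2.744e-14 J = 171.250 keV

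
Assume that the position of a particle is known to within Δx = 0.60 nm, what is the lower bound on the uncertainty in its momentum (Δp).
8.788 × 10^-26 kg·m/s

Using the Heisenberg uncertainty principle:
ΔxΔp ≥ ℏ/2

The minimum uncertainty in momentum is:
Δp_min = ℏ/(2Δx)
Δp_min = (1.055e-34 J·s) / (2 × 6.000e-10 m)
Δp_min = 8.788e-26 kg·m/s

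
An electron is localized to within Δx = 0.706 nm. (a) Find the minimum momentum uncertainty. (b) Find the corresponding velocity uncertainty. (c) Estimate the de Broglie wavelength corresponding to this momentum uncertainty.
(a) Δp_min = 7.469 × 10^-26 kg·m/s
(b) Δv_min = 81.988 km/s
(c) λ_dB = 8.872 nm

Step-by-step:

(a) From the uncertainty principle:
Δp_min = ℏ/(2Δx) = (1.055e-34 J·s)/(2 × 7.060e-10 m) = 7.469e-26 kg·m/s

(b) The velocity uncertainty:
Δv = Δp/m = (7.469e-26 kg·m/s)/(9.109e-31 kg) = 8.199e+04 m/s = 81.988 km/s

(c) The de Broglie wavelength for this momentum:
λ = h/p = (6.626e-34 J·s)/(7.469e-26 kg·m/s) = 8.872e-09 m = 8.872 nm

Note: The de Broglie wavelength is comparable to the localization size, as expected from wave-particle duality.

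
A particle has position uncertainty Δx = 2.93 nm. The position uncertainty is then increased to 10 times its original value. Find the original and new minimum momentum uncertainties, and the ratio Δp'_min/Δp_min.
Original Δp_min = 1.800 × 10^-26 kg·m/s; new Δp'_min = 1.800 × 10^-27 kg·m/s; ratio Δp'_min/Δp_min = 1/10.

From the uncertainty principle ΔxΔp ≥ ℏ/2, the minimum momentum uncertainty is Δp_min = ℏ/(2Δx).

Original (Δx = 2.93 nm = 2.930e-09 m):
Δp_min = (1.055e-34 J·s)/(2 × 2.930e-09 m) = 1.800e-26 kg·m/s

When Δx → 10Δx:
Δp'_min = ℏ/(2 × 10Δx) = (1/10) × ℏ/(2Δx) = (1/10) × Δp_min
Δp'_min = 1/10 × 1.800e-26 kg·m/s = 1.800e-27 kg·m/s

Since Δp_min ∝ 1/Δx, when Δx is increased to 10 times its original value, Δp_min decreases to 1/10 of its original value.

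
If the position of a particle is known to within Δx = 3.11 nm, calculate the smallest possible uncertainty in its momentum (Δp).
1.695 × 10^-26 kg·m/s

Using the Heisenberg uncertainty principle:
ΔxΔp ≥ ℏ/2

The minimum uncertainty in momentum is:
Δp_min = ℏ/(2Δx)
Δp_min = (1.055e-34 J·s) / (2 × 3.110e-09 m)
Δp_min = 1.695e-26 kg·m/s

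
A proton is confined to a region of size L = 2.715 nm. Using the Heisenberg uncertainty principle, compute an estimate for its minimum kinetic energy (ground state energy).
703.744 neV

Using the uncertainty principle to estimate ground state energy:

1. The position uncertainty is approximately the confinement size:
   Δx ≈ L = 2.715e-09 m

2. From ΔxΔp ≥ ℏ/2, the minimum momentum uncertainty is:
   Δp ≈ ℏ/(2L) = 1.942e-26 kg·m/s

3. The kinetic energy is approximately:
   KE ≈ (Δp)²/(2m) = (1.942e-26)²/(2 × 1.673e-27 kg)
   KE ≈ 1.128e-25 J = 703.744 neV

This is an order-of-magnitude estimate of the ground state energy.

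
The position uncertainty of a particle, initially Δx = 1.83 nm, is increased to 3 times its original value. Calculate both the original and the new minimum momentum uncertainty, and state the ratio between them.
Original Δp_min = 2.881 × 10^-26 kg·m/s; new Δp'_min = 9.604 × 10^-27 kg·m/s; ratio Δp'_min/Δp_min = 1/3.

From the uncertainty principle ΔxΔp ≥ ℏ/2, the minimum momentum uncertainty is Δp_min = ℏ/(2Δx).

Original (Δx = 1.83 nm = 1.830e-09 m):
Δp_min = (1.055e-34 J·s)/(2 × 1.830e-09 m) = 2.881e-26 kg·m/s

When Δx → 3Δx:
Δp'_min = ℏ/(2 × 3Δx) = (1/3) × ℏ/(2Δx) = (1/3) × Δp_min
Δp'_min = 1/3 × 2.881e-26 kg·m/s = 9.604e-27 kg·m/s

Since Δp_min ∝ 1/Δx, when Δx is increased to 3 times its original value, Δp_min decreases to 1/3 of its original value.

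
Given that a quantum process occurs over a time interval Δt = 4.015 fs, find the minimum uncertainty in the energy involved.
81.969 meV

Using the energy-time uncertainty principle:
ΔEΔt ≥ ℏ/2

The minimum uncertainty in energy is:
ΔE_min = ℏ/(2Δt)
ΔE_min = (1.055e-34 J·s) / (2 × 4.015e-15 s)
ΔE_min = 1.313e-20 J = 81.969 meV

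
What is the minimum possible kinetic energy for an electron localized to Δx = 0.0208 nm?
22.016 eV

Localizing a particle requires giving it sufficient momentum uncertainty:

1. From uncertainty principle: Δp ≥ ℏ/(2Δx)
   Δp_min = (1.055e-34 J·s) / (2 × 2.080e-11 m)
   Δp_min = 2.535e-24 kg·m/s

2. This momentum uncertainty corresponds to kinetic energy:
   KE ≈ (Δp)²/(2m) = (2.535e-24)²/(2 × 9.109e-31 kg)
   KE = 3.527e-18 J = 22.016 eV

Tighter localization requires more energy.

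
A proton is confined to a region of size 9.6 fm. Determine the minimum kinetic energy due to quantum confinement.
56.287 keV

Using the uncertainty principle:

1. Position uncertainty: Δx ≈ 9.600e-15 m
2. Minimum momentum uncertainty: Δp = ℏ/(2Δx) = 5.493e-21 kg·m/s
3. Minimum kinetic energy:
   KE = (Δp)²/(2m) = (5.493e-21)²/(2 × 1.673e-27 kg)
   KE = 9.018e-15 J = 56.287 keV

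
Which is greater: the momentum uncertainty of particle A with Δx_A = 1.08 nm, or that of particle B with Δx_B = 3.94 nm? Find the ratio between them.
Particle A has the larger minimum momentum uncertainty, by a factor of 3.65.

For each particle, the minimum momentum uncertainty is Δp_min = ℏ/(2Δx):

Particle A: Δp_A = ℏ/(2×1.080e-09 m) = 4.882e-26 kg·m/s
Particle B: Δp_B = ℏ/(2×3.940e-09 m) = 1.338e-26 kg·m/s

Ratio: Δp_A/Δp_B = 3.65

Since Δp_min ∝ 1/Δx, the particle with smaller position uncertainty (A) has larger momentum uncertainty.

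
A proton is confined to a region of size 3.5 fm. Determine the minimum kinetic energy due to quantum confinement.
423.466 keV

Using the uncertainty principle:

1. Position uncertainty: Δx ≈ 3.500e-15 m
2. Minimum momentum uncertainty: Δp = ℏ/(2Δx) = 1.507e-20 kg·m/s
3. Minimum kinetic energy:
   KE = (Δp)²/(2m) = (1.507e-20)²/(2 × 1.673e-27 kg)
   KE = 6.785e-14 J = 423.466 keV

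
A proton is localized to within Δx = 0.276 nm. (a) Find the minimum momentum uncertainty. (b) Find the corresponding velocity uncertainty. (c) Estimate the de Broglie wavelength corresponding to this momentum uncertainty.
(a) Δp_min = 1.910 × 10^-25 kg·m/s
(b) Δv_min = 114.219 m/s
(c) λ_dB = 3.468 nm

Step-by-step:

(a) From the uncertainty principle:
Δp_min = ℏ/(2Δx) = (1.055e-34 J·s)/(2 × 2.760e-10 m) = 1.910e-25 kg·m/s

(b) The velocity uncertainty:
Δv = Δp/m = (1.910e-25 kg·m/s)/(1.673e-27 kg) = 1.142e+02 m/s = 114.219 m/s

(c) The de Broglie wavelength for this momentum:
λ = h/p = (6.626e-34 J·s)/(1.910e-25 kg·m/s) = 3.468e-09 m = 3.468 nm

Note: The de Broglie wavelength is comparable to the localization size, as expected from wave-particle duality.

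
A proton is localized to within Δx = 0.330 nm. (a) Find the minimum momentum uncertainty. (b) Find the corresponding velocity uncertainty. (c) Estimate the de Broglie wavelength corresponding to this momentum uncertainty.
(a) Δp_min = 1.598 × 10^-25 kg·m/s
(b) Δv_min = 95.529 m/s
(c) λ_dB = 4.147 nm

Step-by-step:

(a) From the uncertainty principle:
Δp_min = ℏ/(2Δx) = (1.055e-34 J·s)/(2 × 3.300e-10 m) = 1.598e-25 kg·m/s

(b) The velocity uncertainty:
Δv = Δp/m = (1.598e-25 kg·m/s)/(1.673e-27 kg) = 9.553e+01 m/s = 95.529 m/s

(c) The de Broglie wavelength for this momentum:
λ = h/p = (6.626e-34 J·s)/(1.598e-25 kg·m/s) = 4.147e-09 m = 4.147 nm

Note: The de Broglie wavelength is comparable to the localization size, as expected from wave-particle duality.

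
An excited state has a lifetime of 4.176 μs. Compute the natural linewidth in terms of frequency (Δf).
19.056 kHz

Using the energy-time uncertainty principle and E = hf:
ΔEΔt ≥ ℏ/2
hΔf·Δt ≥ ℏ/2

The minimum frequency uncertainty is:
Δf = ℏ/(2hτ) = 1/(4πτ)
Δf = 1/(4π × 4.176e-06 s)
Δf = 1.906e+04 Hz = 19.056 kHz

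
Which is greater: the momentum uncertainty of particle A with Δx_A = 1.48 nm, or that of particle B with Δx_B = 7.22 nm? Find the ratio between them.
Particle A has the larger minimum momentum uncertainty, by a factor of 4.88.

For each particle, the minimum momentum uncertainty is Δp_min = ℏ/(2Δx):

Particle A: Δp_A = ℏ/(2×1.480e-09 m) = 3.563e-26 kg·m/s
Particle B: Δp_B = ℏ/(2×7.220e-09 m) = 7.303e-27 kg·m/s

Ratio: Δp_A/Δp_B = 4.88

Since Δp_min ∝ 1/Δx, the particle with smaller position uncertainty (A) has larger momentum uncertainty.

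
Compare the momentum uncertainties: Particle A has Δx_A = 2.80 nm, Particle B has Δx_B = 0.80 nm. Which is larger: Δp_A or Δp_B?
Particle B has the larger minimum momentum uncertainty, by a factor of 3.50.

For each particle, the minimum momentum uncertainty is Δp_min = ℏ/(2Δx):

Particle A: Δp_A = ℏ/(2×2.800e-09 m) = 1.883e-26 kg·m/s
Particle B: Δp_B = ℏ/(2×8.000e-10 m) = 6.591e-26 kg·m/s

Ratio: Δp_B/Δp_A = 3.50

Since Δp_min ∝ 1/Δx, the particle with smaller position uncertainty (B) has larger momentum uncertainty.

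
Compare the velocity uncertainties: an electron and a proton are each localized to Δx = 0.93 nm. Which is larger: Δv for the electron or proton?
The electron has the larger minimum velocity uncertainty, by a ratio of 1836.2.

For both particles, Δp_min = ℏ/(2Δx) = 5.670e-26 kg·m/s (same for both).

The velocity uncertainty is Δv = Δp/m:
- electron: Δv = 5.670e-26 / 9.109e-31 = 6.224e+04 m/s = 62.241 km/s
- proton: Δv = 5.670e-26 / 1.673e-27 = 3.390e+01 m/s = 33.897 m/s

Ratio: 6.224e+04 / 3.390e+01 = 1836.2

The lighter particle has larger velocity uncertainty because Δv ∝ 1/m.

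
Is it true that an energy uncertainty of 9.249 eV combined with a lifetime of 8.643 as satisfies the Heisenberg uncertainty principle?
No, it violates the uncertainty relation.

Calculate the product ΔEΔt:
ΔE = 9.249 eV = 1.482e-18 J
ΔEΔt = (1.482e-18 J) × (8.643e-18 s)
ΔEΔt = 1.281e-35 J·s

Compare to the minimum allowed value ℏ/2:
ℏ/2 = 5.273e-35 J·s

Since ΔEΔt = 1.281e-35 J·s < 5.273e-35 J·s = ℏ/2,
this violates the uncertainty relation.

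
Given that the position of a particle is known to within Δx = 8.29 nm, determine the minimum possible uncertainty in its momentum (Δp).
6.361 × 10^-27 kg·m/s

Using the Heisenberg uncertainty principle:
ΔxΔp ≥ ℏ/2

The minimum uncertainty in momentum is:
Δp_min = ℏ/(2Δx)
Δp_min = (1.055e-34 J·s) / (2 × 8.290e-09 m)
Δp_min = 6.361e-27 kg·m/s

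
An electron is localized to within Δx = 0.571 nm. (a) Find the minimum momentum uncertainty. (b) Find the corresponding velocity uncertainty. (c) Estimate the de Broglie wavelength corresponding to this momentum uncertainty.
(a) Δp_min = 9.234 × 10^-26 kg·m/s
(b) Δv_min = 101.373 km/s
(c) λ_dB = 7.175 nm

Step-by-step:

(a) From the uncertainty principle:
Δp_min = ℏ/(2Δx) = (1.055e-34 J·s)/(2 × 5.710e-10 m) = 9.234e-26 kg·m/s

(b) The velocity uncertainty:
Δv = Δp/m = (9.234e-26 kg·m/s)/(9.109e-31 kg) = 1.014e+05 m/s = 101.373 km/s

(c) The de Broglie wavelength for this momentum:
λ = h/p = (6.626e-34 J·s)/(9.234e-26 kg·m/s) = 7.175e-09 m = 7.175 nm

Note: The de Broglie wavelength is comparable to the localization size, as expected from wave-particle duality.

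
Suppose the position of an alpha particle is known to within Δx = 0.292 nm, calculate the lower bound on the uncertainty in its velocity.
27.176 m/s

Using the Heisenberg uncertainty principle and Δp = mΔv:
ΔxΔp ≥ ℏ/2
Δx(mΔv) ≥ ℏ/2

The minimum uncertainty in velocity is:
Δv_min = ℏ/(2mΔx)
Δv_min = (1.055e-34 J·s) / (2 × 6.645e-27 kg × 2.920e-10 m)
Δv_min = 2.718e+01 m/s = 27.176 m/s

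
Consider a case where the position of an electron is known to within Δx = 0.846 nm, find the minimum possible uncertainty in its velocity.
68.421 km/s

Using the Heisenberg uncertainty principle and Δp = mΔv:
ΔxΔp ≥ ℏ/2
Δx(mΔv) ≥ ℏ/2

The minimum uncertainty in velocity is:
Δv_min = ℏ/(2mΔx)
Δv_min = (1.055e-34 J·s) / (2 × 9.109e-31 kg × 8.460e-10 m)
Δv_min = 6.842e+04 m/s = 68.421 km/s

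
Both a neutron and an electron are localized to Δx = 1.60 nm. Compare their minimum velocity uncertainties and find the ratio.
The electron has the larger minimum velocity uncertainty, by a ratio of 1838.7.

For both particles, Δp_min = ℏ/(2Δx) = 3.296e-26 kg·m/s (same for both).

The velocity uncertainty is Δv = Δp/m:
- neutron: Δv = 3.296e-26 / 1.675e-27 = 1.968e+01 m/s = 19.676 m/s
- electron: Δv = 3.296e-26 / 9.109e-31 = 3.618e+04 m/s = 36.177 km/s

Ratio: 3.618e+04 / 1.968e+01 = 1838.7

The lighter particle has larger velocity uncertainty because Δv ∝ 1/m.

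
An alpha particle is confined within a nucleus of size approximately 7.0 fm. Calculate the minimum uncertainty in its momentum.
7.533 × 10^-21 kg·m/s

Using the Heisenberg uncertainty principle:
ΔxΔp ≥ ℏ/2

With Δx ≈ L = 7.000e-15 m (the confinement size):
Δp_min = ℏ/(2Δx)
Δp_min = (1.055e-34 J·s) / (2 × 7.000e-15 m)
Δp_min = 7.533e-21 kg·m/s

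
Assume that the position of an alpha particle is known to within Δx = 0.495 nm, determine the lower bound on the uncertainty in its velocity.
16.031 m/s

Using the Heisenberg uncertainty principle and Δp = mΔv:
ΔxΔp ≥ ℏ/2
Δx(mΔv) ≥ ℏ/2

The minimum uncertainty in velocity is:
Δv_min = ℏ/(2mΔx)
Δv_min = (1.055e-34 J·s) / (2 × 6.645e-27 kg × 4.950e-10 m)
Δv_min = 1.603e+01 m/s = 16.031 m/s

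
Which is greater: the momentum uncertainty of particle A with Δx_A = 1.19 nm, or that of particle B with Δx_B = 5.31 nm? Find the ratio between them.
Particle A has the larger minimum momentum uncertainty, by a factor of 4.46.

For each particle, the minimum momentum uncertainty is Δp_min = ℏ/(2Δx):

Particle A: Δp_A = ℏ/(2×1.190e-09 m) = 4.431e-26 kg·m/s
Particle B: Δp_B = ℏ/(2×5.310e-09 m) = 9.930e-27 kg·m/s

Ratio: Δp_A/Δp_B = 4.46

Since Δp_min ∝ 1/Δx, the particle with smaller position uncertainty (A) has larger momentum uncertainty.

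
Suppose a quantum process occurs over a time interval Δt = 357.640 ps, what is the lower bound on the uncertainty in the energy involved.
920.216 neV

Using the energy-time uncertainty principle:
ΔEΔt ≥ ℏ/2

The minimum uncertainty in energy is:
ΔE_min = ℏ/(2Δt)
ΔE_min = (1.055e-34 J·s) / (2 × 3.576e-10 s)
ΔE_min = 1.474e-25 J = 920.216 neV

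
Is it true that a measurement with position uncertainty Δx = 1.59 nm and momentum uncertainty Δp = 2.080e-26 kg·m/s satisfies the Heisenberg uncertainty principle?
No, it violates the uncertainty principle (impossible measurement).

Calculate the product ΔxΔp:
ΔxΔp = (1.590e-09 m) × (2.080e-26 kg·m/s)
ΔxΔp = 3.307e-35 J·s

Compare to the minimum allowed value ℏ/2:
ℏ/2 = 5.273e-35 J·s

Since ΔxΔp = 3.307e-35 J·s < 5.273e-35 J·s = ℏ/2,
the measurement violates the uncertainty principle.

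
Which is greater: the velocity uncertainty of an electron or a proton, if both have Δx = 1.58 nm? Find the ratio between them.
The electron has the larger minimum velocity uncertainty, by a ratio of 1836.2.

For both particles, Δp_min = ℏ/(2Δx) = 3.337e-26 kg·m/s (same for both).

The velocity uncertainty is Δv = Δp/m:
- electron: Δv = 3.337e-26 / 9.109e-31 = 3.664e+04 m/s = 36.635 km/s
- proton: Δv = 3.337e-26 / 1.673e-27 = 1.995e+01 m/s = 19.952 m/s

Ratio: 3.664e+04 / 1.995e+01 = 1836.2

The lighter particle has larger velocity uncertainty because Δv ∝ 1/m.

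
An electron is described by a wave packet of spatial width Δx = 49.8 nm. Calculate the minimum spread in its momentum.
1.059 × 10^-27 kg·m/s

For a wave packet, the spatial width Δx and momentum spread Δp are related by the uncertainty principle:
ΔxΔp ≥ ℏ/2

The minimum momentum spread is:
Δp_min = ℏ/(2Δx)
Δp_min = (1.055e-34 J·s) / (2 × 4.980e-08 m)
Δp_min = 1.059e-27 kg·m/s

A wave packet cannot have both a well-defined position and well-defined momentum.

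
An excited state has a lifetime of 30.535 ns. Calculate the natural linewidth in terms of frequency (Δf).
2.606 MHz

Using the energy-time uncertainty principle and E = hf:
ΔEΔt ≥ ℏ/2
hΔf·Δt ≥ ℏ/2

The minimum frequency uncertainty is:
Δf = ℏ/(2hτ) = 1/(4πτ)
Δf = 1/(4π × 3.054e-08 s)
Δf = 2.606e+06 Hz = 2.606 MHz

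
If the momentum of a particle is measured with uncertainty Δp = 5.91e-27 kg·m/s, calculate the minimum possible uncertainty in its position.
8.922 nm

Using the Heisenberg uncertainty principle:
ΔxΔp ≥ ℏ/2

The minimum uncertainty in position is:
Δx_min = ℏ/(2Δp)
Δx_min = (1.055e-34 J·s) / (2 × 5.910e-27 kg·m/s)
Δx_min = 8.922e-09 m = 8.922 nm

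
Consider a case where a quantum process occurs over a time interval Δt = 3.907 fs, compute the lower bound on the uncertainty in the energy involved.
84.235 meV

Using the energy-time uncertainty principle:
ΔEΔt ≥ ℏ/2

The minimum uncertainty in energy is:
ΔE_min = ℏ/(2Δt)
ΔE_min = (1.055e-34 J·s) / (2 × 3.907e-15 s)
ΔE_min = 1.350e-20 J = 84.235 meV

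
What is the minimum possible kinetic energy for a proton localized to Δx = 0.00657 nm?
120.178 meV

Localizing a particle requires giving it sufficient momentum uncertainty:

1. From uncertainty principle: Δp ≥ ℏ/(2Δx)
   Δp_min = (1.055e-34 J·s) / (2 × 6.570e-12 m)
   Δp_min = 8.026e-24 kg·m/s

2. This momentum uncertainty corresponds to kinetic energy:
   KE ≈ (Δp)²/(2m) = (8.026e-24)²/(2 × 1.673e-27 kg)
   KE = 1.925e-20 J = 120.178 meV

Tighter localization requires more energy.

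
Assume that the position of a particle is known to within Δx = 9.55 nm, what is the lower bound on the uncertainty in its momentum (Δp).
5.521 × 10^-27 kg·m/s

Using the Heisenberg uncertainty principle:
ΔxΔp ≥ ℏ/2

The minimum uncertainty in momentum is:
Δp_min = ℏ/(2Δx)
Δp_min = (1.055e-34 J·s) / (2 × 9.550e-09 m)
Δp_min = 5.521e-27 kg·m/s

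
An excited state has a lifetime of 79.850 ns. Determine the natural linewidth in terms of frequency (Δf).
996.587 kHz

Using the energy-time uncertainty principle and E = hf:
ΔEΔt ≥ ℏ/2
hΔf·Δt ≥ ℏ/2

The minimum frequency uncertainty is:
Δf = ℏ/(2hτ) = 1/(4πτ)
Δf = 1/(4π × 7.985e-08 s)
Δf = 9.966e+05 Hz = 996.587 kHz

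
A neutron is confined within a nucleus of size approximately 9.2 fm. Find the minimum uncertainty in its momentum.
5.731 × 10^-21 kg·m/s

Using the Heisenberg uncertainty principle:
ΔxΔp ≥ ℏ/2

With Δx ≈ L = 9.200e-15 m (the confinement size):
Δp_min = ℏ/(2Δx)
Δp_min = (1.055e-34 J·s) / (2 × 9.200e-15 m)
Δp_min = 5.731e-21 kg·m/s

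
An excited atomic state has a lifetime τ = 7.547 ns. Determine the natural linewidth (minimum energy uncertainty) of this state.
43.608 neV

Using the energy-time uncertainty principle:
ΔEΔt ≥ ℏ/2

The lifetime τ represents the time uncertainty Δt.
The natural linewidth (minimum energy uncertainty) is:

ΔE = ℏ/(2τ)
ΔE = (1.055e-34 J·s) / (2 × 7.547e-09 s)
ΔE = 6.987e-27 J = 43.608 neV

This natural linewidth limits the precision of spectroscopic measurements.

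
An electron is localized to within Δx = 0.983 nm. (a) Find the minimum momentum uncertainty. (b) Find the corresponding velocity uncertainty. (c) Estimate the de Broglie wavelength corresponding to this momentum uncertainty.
(a) Δp_min = 5.364 × 10^-26 kg·m/s
(b) Δv_min = 58.885 km/s
(c) λ_dB = 12.353 nm

Step-by-step:

(a) From the uncertainty principle:
Δp_min = ℏ/(2Δx) = (1.055e-34 J·s)/(2 × 9.830e-10 m) = 5.364e-26 kg·m/s

(b) The velocity uncertainty:
Δv = Δp/m = (5.364e-26 kg·m/s)/(9.109e-31 kg) = 5.888e+04 m/s = 58.885 km/s

(c) The de Broglie wavelength for this momentum:
λ = h/p = (6.626e-34 J·s)/(5.364e-26 kg·m/s) = 1.235e-08 m = 12.353 nm

Note: The de Broglie wavelength is comparable to the localization size, as expected from wave-particle duality.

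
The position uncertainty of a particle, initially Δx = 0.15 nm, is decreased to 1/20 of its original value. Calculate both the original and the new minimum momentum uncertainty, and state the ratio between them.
Original Δp_min = 3.515 × 10^-25 kg·m/s; new Δp'_min = 7.030 × 10^-24 kg·m/s; ratio Δp'_min/Δp_min = 20.

From the uncertainty principle ΔxΔp ≥ ℏ/2, the minimum momentum uncertainty is Δp_min = ℏ/(2Δx).

Original (Δx = 0.15 nm = 1.500e-10 m):
Δp_min = (1.055e-34 J·s)/(2 × 1.500e-10 m) = 3.515e-25 kg·m/s

When Δx → (1/20)Δx:
Δp'_min = ℏ/(2 × (1/20)Δx) = 20 × ℏ/(2Δx) = 20 × Δp_min
Δp'_min = 20 × 3.515e-25 kg·m/s = 7.030e-24 kg·m/s

Since Δp_min ∝ 1/Δx, when Δx is decreased to 1/20 of its original value, Δp_min increases to 20 times its original value.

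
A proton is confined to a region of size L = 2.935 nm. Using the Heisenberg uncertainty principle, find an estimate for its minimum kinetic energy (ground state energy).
602.196 neV

Using the uncertainty principle to estimate ground state energy:

1. The position uncertainty is approximately the confinement size:
   Δx ≈ L = 2.935e-09 m

2. From ΔxΔp ≥ ℏ/2, the minimum momentum uncertainty is:
   Δp ≈ ℏ/(2L) = 1.797e-26 kg·m/s

3. The kinetic energy is approximately:
   KE ≈ (Δp)²/(2m) = (1.797e-26)²/(2 × 1.673e-27 kg)
   KE ≈ 9.648e-26 J = 602.196 neV

This is an order-of-magnitude estimate of the ground state energy.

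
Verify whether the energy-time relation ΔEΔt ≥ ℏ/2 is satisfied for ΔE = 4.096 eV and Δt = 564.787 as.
Yes, it satisfies the uncertainty relation.

Calculate the product ΔEΔt:
ΔE = 4.096 eV = 6.563e-19 J
ΔEΔt = (6.563e-19 J) × (5.648e-16 s)
ΔEΔt = 3.706e-34 J·s

Compare to the minimum allowed value ℏ/2:
ℏ/2 = 5.273e-35 J·s

Since ΔEΔt = 3.706e-34 J·s ≥ 5.273e-35 J·s = ℏ/2,
this satisfies the uncertainty relation.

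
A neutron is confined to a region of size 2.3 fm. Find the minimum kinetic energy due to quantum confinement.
979.265 keV

Using the uncertainty principle:

1. Position uncertainty: Δx ≈ 2.300e-15 m
2. Minimum momentum uncertainty: Δp = ℏ/(2Δx) = 2.293e-20 kg·m/s
3. Minimum kinetic energy:
   KE = (Δp)²/(2m) = (2.293e-20)²/(2 × 1.675e-27 kg)
   KE = 1.569e-13 J = 979.265 keV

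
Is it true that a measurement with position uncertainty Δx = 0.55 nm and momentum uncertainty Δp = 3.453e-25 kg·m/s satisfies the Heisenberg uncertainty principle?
Yes, it satisfies the uncertainty principle.

Calculate the product ΔxΔp:
ΔxΔp = (5.500e-10 m) × (3.453e-25 kg·m/s)
ΔxΔp = 1.899e-34 J·s

Compare to the minimum allowed value ℏ/2:
ℏ/2 = 5.273e-35 J·s

Since ΔxΔp = 1.899e-34 J·s ≥ 5.273e-35 J·s = ℏ/2,
the measurement satisfies the uncertainty principle.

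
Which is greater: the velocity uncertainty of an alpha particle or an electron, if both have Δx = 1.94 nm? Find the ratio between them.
The electron has the larger minimum velocity uncertainty, by a ratio of 7294.3.

For both particles, Δp_min = ℏ/(2Δx) = 2.718e-26 kg·m/s (same for both).

The velocity uncertainty is Δv = Δp/m:
- alpha particle: Δv = 2.718e-26 / 6.645e-27 = 4.090e+00 m/s = 4.090 m/s
- electron: Δv = 2.718e-26 / 9.109e-31 = 2.984e+04 m/s = 29.837 km/s

Ratio: 2.984e+04 / 4.090e+00 = 7294.3

The lighter particle has larger velocity uncertainty because Δv ∝ 1/m.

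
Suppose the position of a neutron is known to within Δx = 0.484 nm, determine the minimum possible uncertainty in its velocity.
65.044 m/s

Using the Heisenberg uncertainty principle and Δp = mΔv:
ΔxΔp ≥ ℏ/2
Δx(mΔv) ≥ ℏ/2

The minimum uncertainty in velocity is:
Δv_min = ℏ/(2mΔx)
Δv_min = (1.055e-34 J·s) / (2 × 1.675e-27 kg × 4.840e-10 m)
Δv_min = 6.504e+01 m/s = 65.044 m/s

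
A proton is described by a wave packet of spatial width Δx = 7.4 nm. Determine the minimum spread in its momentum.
7.125 × 10^-27 kg·m/s

For a wave packet, the spatial width Δx and momentum spread Δp are related by the uncertainty principle:
ΔxΔp ≥ ℏ/2

The minimum momentum spread is:
Δp_min = ℏ/(2Δx)
Δp_min = (1.055e-34 J·s) / (2 × 7.400e-09 m)
Δp_min = 7.125e-27 kg·m/s

A wave packet cannot have both a well-defined position and well-defined momentum.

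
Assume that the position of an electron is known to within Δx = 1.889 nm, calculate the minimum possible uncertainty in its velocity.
30.643 km/s

Using the Heisenberg uncertainty principle and Δp = mΔv:
ΔxΔp ≥ ℏ/2
Δx(mΔv) ≥ ℏ/2

The minimum uncertainty in velocity is:
Δv_min = ℏ/(2mΔx)
Δv_min = (1.055e-34 J·s) / (2 × 9.109e-31 kg × 1.889e-09 m)
Δv_min = 3.064e+04 m/s = 30.643 km/s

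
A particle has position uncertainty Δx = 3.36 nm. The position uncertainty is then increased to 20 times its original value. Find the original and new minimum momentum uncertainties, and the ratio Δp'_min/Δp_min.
Original Δp_min = 1.569 × 10^-26 kg·m/s; new Δp'_min = 7.847 × 10^-28 kg·m/s; ratio Δp'_min/Δp_min = 1/20.

From the uncertainty principle ΔxΔp ≥ ℏ/2, the minimum momentum uncertainty is Δp_min = ℏ/(2Δx).

Original (Δx = 3.36 nm = 3.360e-09 m):
Δp_min = (1.055e-34 J·s)/(2 × 3.360e-09 m) = 1.569e-26 kg·m/s

When Δx → 20Δx:
Δp'_min = ℏ/(2 × 20Δx) = (1/20) × ℏ/(2Δx) = (1/20) × Δp_min
Δp'_min = 1/20 × 1.569e-26 kg·m/s = 7.847e-28 kg·m/s

Since Δp_min ∝ 1/Δx, when Δx is increased to 20 times its original value, Δp_min decreases to 1/20 of its original value.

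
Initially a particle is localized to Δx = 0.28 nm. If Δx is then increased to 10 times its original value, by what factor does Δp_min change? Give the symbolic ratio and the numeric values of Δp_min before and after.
Original Δp_min = 1.883 × 10^-25 kg·m/s; new Δp'_min = 1.883 × 10^-26 kg·m/s; ratio Δp'_min/Δp_min = 1/10.

From the uncertainty principle ΔxΔp ≥ ℏ/2, the minimum momentum uncertainty is Δp_min = ℏ/(2Δx).

Original (Δx = 0.28 nm = 2.800e-10 m):
Δp_min = (1.055e-34 J·s)/(2 × 2.800e-10 m) = 1.883e-25 kg·m/s

When Δx → 10Δx:
Δp'_min = ℏ/(2 × 10Δx) = (1/10) × ℏ/(2Δx) = (1/10) × Δp_min
Δp'_min = 1/10 × 1.883e-25 kg·m/s = 1.883e-26 kg·m/s

Since Δp_min ∝ 1/Δx, when Δx is increased to 10 times its original value, Δp_min decreases to 1/10 of its original value.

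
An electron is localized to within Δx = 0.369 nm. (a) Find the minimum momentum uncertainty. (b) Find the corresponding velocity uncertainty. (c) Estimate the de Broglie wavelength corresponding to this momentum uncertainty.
(a) Δp_min = 1.429 × 10^-25 kg·m/s
(b) Δv_min = 156.867 km/s
(c) λ_dB = 4.637 nm

Step-by-step:

(a) From the uncertainty principle:
Δp_min = ℏ/(2Δx) = (1.055e-34 J·s)/(2 × 3.690e-10 m) = 1.429e-25 kg·m/s

(b) The velocity uncertainty:
Δv = Δp/m = (1.429e-25 kg·m/s)/(9.109e-31 kg) = 1.569e+05 m/s = 156.867 km/s

(c) The de Broglie wavelength for this momentum:
λ = h/p = (6.626e-34 J·s)/(1.429e-25 kg·m/s) = 4.637e-09 m = 4.637 nm

Note: The de Broglie wavelength is comparable to the localization size, as expected from wave-particle duality.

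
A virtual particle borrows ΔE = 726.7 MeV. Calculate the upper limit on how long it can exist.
4.529 × 10^-25 s

Using the energy-time uncertainty principle:
ΔEΔt ≥ ℏ/2

For a virtual particle borrowing energy ΔE, the maximum lifetime is:
Δt_max = ℏ/(2ΔE)

Converting energy:
ΔE = 726.7 MeV = 1.164e-10 J

Δt_max = (1.055e-34 J·s) / (2 × 1.164e-10 J)
Δt_max = 4.529e-25 s = 4.529 × 10^-25 s

Virtual particles with higher borrowed energy exist for shorter times.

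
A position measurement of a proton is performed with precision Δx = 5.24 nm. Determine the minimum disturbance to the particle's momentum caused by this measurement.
1.006 × 10^-26 kg·m/s

The uncertainty principle implies that measuring position disturbs momentum:
ΔxΔp ≥ ℏ/2

When we measure position with precision Δx, we necessarily introduce a momentum uncertainty:
Δp ≥ ℏ/(2Δx)
Δp_min = (1.055e-34 J·s) / (2 × 5.240e-09 m)
Δp_min = 1.006e-26 kg·m/s

The more precisely we measure position, the greater the momentum disturbance.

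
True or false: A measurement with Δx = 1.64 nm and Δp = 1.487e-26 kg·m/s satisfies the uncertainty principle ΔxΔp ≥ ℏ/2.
No, it violates the uncertainty principle (impossible measurement).

Calculate the product ΔxΔp:
ΔxΔp = (1.640e-09 m) × (1.487e-26 kg·m/s)
ΔxΔp = 2.439e-35 J·s

Compare to the minimum allowed value ℏ/2:
ℏ/2 = 5.273e-35 J·s

Since ΔxΔp = 2.439e-35 J·s < 5.273e-35 J·s = ℏ/2,
the measurement violates the uncertainty principle.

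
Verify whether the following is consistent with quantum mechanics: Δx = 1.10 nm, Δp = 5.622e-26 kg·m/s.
Yes, it satisfies the uncertainty principle.

Calculate the product ΔxΔp:
ΔxΔp = (1.100e-09 m) × (5.622e-26 kg·m/s)
ΔxΔp = 6.184e-35 J·s

Compare to the minimum allowed value ℏ/2:
ℏ/2 = 5.273e-35 J·s

Since ΔxΔp = 6.184e-35 J·s ≥ 5.273e-35 J·s = ℏ/2,
the measurement satisfies the uncertainty principle.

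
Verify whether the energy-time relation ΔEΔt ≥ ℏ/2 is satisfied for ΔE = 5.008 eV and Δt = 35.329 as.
No, it violates the uncertainty relation.

Calculate the product ΔEΔt:
ΔE = 5.008 eV = 8.024e-19 J
ΔEΔt = (8.024e-19 J) × (3.533e-17 s)
ΔEΔt = 2.835e-35 J·s

Compare to the minimum allowed value ℏ/2:
ℏ/2 = 5.273e-35 J·s

Since ΔEΔt = 2.835e-35 J·s < 5.273e-35 J·s = ℏ/2,
this violates the uncertainty relation.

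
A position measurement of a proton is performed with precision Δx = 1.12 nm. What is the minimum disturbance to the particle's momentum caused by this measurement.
4.708 × 10^-26 kg·m/s

The uncertainty principle implies that measuring position disturbs momentum:
ΔxΔp ≥ ℏ/2

When we measure position with precision Δx, we necessarily introduce a momentum uncertainty:
Δp ≥ ℏ/(2Δx)
Δp_min = (1.055e-34 J·s) / (2 × 1.120e-09 m)
Δp_min = 4.708e-26 kg·m/s

The more precisely we measure position, the greater the momentum disturbance.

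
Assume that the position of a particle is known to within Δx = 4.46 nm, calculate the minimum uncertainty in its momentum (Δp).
1.182 × 10^-26 kg·m/s

Using the Heisenberg uncertainty principle:
ΔxΔp ≥ ℏ/2

The minimum uncertainty in momentum is:
Δp_min = ℏ/(2Δx)
Δp_min = (1.055e-34 J·s) / (2 × 4.460e-09 m)
Δp_min = 1.182e-26 kg·m/s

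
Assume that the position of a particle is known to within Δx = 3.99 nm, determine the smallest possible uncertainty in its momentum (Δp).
1.322 × 10^-26 kg·m/s

Using the Heisenberg uncertainty principle:
ΔxΔp ≥ ℏ/2

The minimum uncertainty in momentum is:
Δp_min = ℏ/(2Δx)
Δp_min = (1.055e-34 J·s) / (2 × 3.990e-09 m)
Δp_min = 1.322e-26 kg·m/s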